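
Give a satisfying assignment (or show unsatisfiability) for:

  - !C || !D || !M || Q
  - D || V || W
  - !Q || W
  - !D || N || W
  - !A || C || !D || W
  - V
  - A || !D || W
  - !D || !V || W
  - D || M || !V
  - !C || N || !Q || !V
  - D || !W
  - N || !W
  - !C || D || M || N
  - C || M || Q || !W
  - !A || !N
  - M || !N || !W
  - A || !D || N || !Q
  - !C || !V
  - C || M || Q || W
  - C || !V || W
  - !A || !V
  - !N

Case V = True:
  (!C || !V) forces C = False.
  (C || !V || W) forces W = True.
  (D || !W) forces D = True.
  (N || !W) forces N = True.
  Clause (!N) is falsified — contradiction.
Case V = False:
  Clause (V) is falsified — contradiction.
Both cases fail, so the formula is unsatisfiable.

No satisfying assignment exists.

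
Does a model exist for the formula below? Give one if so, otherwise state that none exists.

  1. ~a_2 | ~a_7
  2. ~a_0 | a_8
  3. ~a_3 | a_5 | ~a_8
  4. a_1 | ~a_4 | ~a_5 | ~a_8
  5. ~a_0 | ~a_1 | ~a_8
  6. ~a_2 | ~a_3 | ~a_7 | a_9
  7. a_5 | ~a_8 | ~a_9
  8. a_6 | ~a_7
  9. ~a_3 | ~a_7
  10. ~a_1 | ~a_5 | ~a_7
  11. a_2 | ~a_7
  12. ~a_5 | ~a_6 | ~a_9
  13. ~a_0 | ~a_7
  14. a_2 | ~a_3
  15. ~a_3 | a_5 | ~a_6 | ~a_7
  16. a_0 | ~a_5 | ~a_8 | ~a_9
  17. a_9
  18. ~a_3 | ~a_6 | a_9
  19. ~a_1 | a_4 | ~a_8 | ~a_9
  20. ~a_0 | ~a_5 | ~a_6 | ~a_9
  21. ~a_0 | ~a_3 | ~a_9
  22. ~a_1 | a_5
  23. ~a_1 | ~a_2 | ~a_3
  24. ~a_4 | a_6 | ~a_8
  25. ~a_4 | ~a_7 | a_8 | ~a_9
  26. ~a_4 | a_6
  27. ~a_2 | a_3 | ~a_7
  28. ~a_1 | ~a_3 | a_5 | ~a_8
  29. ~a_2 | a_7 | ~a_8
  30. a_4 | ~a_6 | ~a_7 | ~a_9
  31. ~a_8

a_0 = False, a_1 = False, a_2 = True, a_3 = False, a_4 = False, a_5 = False, a_6 = True, a_7 = False, a_8 = False, a_9 = True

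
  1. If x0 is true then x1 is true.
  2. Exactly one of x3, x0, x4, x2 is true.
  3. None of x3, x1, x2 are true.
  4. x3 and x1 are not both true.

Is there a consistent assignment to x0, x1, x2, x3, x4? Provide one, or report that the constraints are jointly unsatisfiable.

x0 = False, x1 = False, x2 = False, x3 = False, x4 = True

  (1) x0=F ⇒ x1: vacuous ✓
  (2) {x3, x0, x4, x2}: 1 true — exactly one ✓
  (3) {x3, x1, x2}: 0 true — none ✓
  (4) x3=F, x1=F — not both ✓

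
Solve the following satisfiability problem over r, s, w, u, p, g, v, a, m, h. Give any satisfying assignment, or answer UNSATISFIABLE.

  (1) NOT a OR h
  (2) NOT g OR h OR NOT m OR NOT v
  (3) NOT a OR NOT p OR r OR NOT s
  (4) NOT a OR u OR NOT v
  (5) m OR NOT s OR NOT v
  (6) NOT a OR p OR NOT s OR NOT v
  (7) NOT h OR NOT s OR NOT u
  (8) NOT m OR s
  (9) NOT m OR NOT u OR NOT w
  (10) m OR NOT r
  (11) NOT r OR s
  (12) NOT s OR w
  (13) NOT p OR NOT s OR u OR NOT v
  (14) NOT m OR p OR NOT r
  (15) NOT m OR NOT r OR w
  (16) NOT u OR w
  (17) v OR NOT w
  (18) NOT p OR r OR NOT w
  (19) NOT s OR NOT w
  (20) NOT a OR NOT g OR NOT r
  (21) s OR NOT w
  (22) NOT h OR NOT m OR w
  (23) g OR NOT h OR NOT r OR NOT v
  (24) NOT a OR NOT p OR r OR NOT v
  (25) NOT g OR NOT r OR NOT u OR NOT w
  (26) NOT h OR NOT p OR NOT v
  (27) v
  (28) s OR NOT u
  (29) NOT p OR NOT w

r=F; s=F; w=F; u=F; p=F; g=F; v=T; a=F; m=F; h=F

Unit clause (v) forces v = True.
Try r = True:
  (m OR NOT r) forces m = True.
  (NOT m OR s) forces s = True.
  (NOT s OR w) forces w = True.
  clause (NOT s OR NOT w) is falsified — backtrack.
So r = False.
Try s = True:
  (m OR NOT s OR NOT v) forces m = True.
  (NOT s OR w) forces w = True.
  clause (NOT s OR NOT w) is falsified — backtrack.
So s = False.
  then (NOT m OR s) forces m = False.
  then (s OR NOT w) forces w = False.
  then (s OR NOT u) forces u = False.
  then (NOT a OR u OR NOT v) forces a = False.
Set p = False.
Set g = False.
Set h = False.
All clauses satisfied.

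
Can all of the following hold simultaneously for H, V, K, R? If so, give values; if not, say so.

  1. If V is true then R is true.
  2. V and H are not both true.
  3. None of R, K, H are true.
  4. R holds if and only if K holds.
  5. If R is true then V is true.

H: False; V: False; K: False; R: False

  (1) V=F ⇒ R: vacuous ✓
  (2) V=F, H=F — not both ✓
  (3) {R, K, H}: 0 true — none ✓
  (4) R=F, K=F — same ✓
  (5) R=F ⇒ V: vacuous ✓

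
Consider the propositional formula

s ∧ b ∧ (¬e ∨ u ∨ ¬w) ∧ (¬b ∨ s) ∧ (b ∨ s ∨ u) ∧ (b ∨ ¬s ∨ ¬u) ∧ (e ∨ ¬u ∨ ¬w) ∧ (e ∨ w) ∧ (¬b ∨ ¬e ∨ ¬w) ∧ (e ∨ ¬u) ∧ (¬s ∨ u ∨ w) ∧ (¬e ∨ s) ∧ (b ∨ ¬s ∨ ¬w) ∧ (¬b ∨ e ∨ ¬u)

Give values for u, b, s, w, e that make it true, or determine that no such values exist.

Unit clause (s) forces s = True.
Unit clause (b) forces b = True.
Set u = False.
  then (¬s ∨ u ∨ w) forces w = True.
  then (¬e ∨ u ∨ ¬w) forces e = False.
All clauses satisfied.

u=F, b=T, s=T, w=T, e=F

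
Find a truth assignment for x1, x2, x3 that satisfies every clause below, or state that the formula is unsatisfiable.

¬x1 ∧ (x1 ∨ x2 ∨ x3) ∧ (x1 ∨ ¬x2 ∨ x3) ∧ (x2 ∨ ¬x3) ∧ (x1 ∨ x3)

Unit clause (¬x1) forces x1 = False.
In (x1 ∨ x3) only x3 is left, so x3 = True.
In (x2 ∨ ¬x3) only x2 is left, so x2 = True.
All clauses satisfied.

x1 = False, x2 = True, x3 = True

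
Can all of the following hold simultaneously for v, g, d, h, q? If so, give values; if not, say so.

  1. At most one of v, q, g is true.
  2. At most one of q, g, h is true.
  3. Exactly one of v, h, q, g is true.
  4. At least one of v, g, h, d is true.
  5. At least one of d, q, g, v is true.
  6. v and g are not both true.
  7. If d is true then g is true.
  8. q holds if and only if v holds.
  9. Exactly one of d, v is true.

v=F; g=T; d=T; h=F; q=F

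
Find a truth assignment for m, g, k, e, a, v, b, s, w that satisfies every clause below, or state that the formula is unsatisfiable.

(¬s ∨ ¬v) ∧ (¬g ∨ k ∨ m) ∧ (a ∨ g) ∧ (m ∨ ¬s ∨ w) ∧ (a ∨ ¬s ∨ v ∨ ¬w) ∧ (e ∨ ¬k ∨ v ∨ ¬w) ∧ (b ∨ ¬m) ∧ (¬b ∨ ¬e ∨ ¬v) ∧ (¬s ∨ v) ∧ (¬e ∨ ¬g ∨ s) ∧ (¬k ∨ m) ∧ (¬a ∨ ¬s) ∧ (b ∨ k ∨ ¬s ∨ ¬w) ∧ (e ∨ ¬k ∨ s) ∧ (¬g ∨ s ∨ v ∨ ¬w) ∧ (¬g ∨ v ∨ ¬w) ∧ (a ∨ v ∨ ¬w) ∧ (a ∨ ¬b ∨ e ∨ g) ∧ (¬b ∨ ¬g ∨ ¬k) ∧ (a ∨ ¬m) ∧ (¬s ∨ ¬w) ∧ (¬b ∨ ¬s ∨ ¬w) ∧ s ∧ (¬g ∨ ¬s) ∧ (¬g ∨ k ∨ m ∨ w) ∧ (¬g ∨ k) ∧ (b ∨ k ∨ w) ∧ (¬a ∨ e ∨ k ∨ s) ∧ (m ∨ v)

Unsatisfiable

Case s = True:
  (¬s ∨ ¬v) forces v = False.
  Clause (¬s ∨ v) is falsified — contradiction.
Case s = False:
  Clause (s) is falsified — contradiction.
Both cases fail, so the formula is unsatisfiable.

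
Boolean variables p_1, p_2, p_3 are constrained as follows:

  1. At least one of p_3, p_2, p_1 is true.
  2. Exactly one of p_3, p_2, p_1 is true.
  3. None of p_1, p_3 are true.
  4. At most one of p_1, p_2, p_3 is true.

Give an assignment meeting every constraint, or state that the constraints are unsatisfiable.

p_1=F, p_2=T, p_3=F

  (1) {p_3, p_2, p_1}: 1 true — at least one ✓
  (2) {p_3, p_2, p_1}: 1 true — exactly one ✓
  (3) {p_1, p_3}: 0 true — none ✓
  (4) {p_1, p_2, p_3}: 1 true — at most one ✓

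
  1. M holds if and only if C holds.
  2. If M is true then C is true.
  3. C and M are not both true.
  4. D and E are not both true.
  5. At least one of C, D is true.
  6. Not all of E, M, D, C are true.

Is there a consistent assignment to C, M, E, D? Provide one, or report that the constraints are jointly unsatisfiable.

C = False, M = False, E = False, D = True

  (1) M=F, C=F — same ✓
  (2) M=F ⇒ C: vacuous ✓
  (3) C=F, M=F — not both ✓
  (4) D=T, E=F — not both ✓
  (5) {C, D}: 1 true — at least one ✓
  (6) {E, M, D, C}: 1/4 true — not all ✓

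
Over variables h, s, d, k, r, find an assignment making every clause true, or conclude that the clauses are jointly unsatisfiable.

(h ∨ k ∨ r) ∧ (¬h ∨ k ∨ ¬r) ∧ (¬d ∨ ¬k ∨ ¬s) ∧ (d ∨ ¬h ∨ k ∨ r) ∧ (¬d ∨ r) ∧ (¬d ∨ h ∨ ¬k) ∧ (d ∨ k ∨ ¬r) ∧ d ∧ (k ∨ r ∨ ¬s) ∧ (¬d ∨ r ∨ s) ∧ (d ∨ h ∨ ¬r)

h = False; s = True; d = True; k = False; r = True

Unit clause (d) forces d = True.
In (¬d ∨ r) only r is left, so r = True.
Set h = False.
  then (¬d ∨ h ∨ ¬k) forces k = False.
Set s = True.
All clauses satisfied.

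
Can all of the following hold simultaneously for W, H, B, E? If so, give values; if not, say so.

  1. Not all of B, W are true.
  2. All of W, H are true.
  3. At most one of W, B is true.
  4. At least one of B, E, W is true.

W = True, H = True, B = False, E = True

  (1) {B, W}: 1/2 true — not all ✓
  (2) {W, H}: all 2 true ✓
  (3) {W, B}: 1 true — at most one ✓
  (4) {B, E, W}: 2 true — at least one ✓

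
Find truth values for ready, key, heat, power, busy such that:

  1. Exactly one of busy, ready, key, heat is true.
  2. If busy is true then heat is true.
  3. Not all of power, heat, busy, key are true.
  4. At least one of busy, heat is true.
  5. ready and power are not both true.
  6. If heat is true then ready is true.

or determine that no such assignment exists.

Unsatisfiable — no assignment works.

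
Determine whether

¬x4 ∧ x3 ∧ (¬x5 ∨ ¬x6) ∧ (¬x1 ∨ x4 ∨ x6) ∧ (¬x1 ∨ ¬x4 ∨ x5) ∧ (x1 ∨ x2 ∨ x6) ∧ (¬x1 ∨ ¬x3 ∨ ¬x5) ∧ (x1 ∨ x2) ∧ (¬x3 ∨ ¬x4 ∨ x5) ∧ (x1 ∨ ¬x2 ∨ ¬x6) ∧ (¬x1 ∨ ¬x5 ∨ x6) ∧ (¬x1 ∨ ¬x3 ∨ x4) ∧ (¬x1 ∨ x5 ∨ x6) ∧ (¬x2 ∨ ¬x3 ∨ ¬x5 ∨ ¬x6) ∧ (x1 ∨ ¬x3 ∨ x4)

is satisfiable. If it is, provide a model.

Unsatisfiable — no assignment works.

Case x3 = True:
  (¬x4) forces x4 = False.
  (¬x1 ∨ ¬x3 ∨ x4) forces x1 = False.
  Clause (x1 ∨ ¬x3 ∨ x4) is falsified — contradiction.
Case x3 = False:
  Clause (x3) is falsified — contradiction.
Both cases fail, so the formula is unsatisfiable.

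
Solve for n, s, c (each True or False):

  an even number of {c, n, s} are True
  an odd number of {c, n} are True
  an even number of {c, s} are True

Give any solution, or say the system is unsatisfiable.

n = False, s = True, c = True

{c, n, s}: 2 true → even ✓
{c, n}: 1 true → odd ✓
{c, s}: 2 true → even ✓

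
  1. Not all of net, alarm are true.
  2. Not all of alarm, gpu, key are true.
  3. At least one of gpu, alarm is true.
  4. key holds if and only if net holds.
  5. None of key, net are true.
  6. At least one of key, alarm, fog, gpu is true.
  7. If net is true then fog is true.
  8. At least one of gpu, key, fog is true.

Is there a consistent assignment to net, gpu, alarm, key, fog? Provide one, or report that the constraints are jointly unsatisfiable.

net = False, gpu = True, alarm = False, key = False, fog = True

  (1) {net, alarm}: 0/2 true — not all ✓
  (2) {alarm, gpu, key}: 1/3 true — not all ✓
  (3) {gpu, alarm}: 1 true — at least one ✓
  (4) key=F, net=F — same ✓
  (5) {key, net}: 0 true — none ✓
  (6) {key, alarm, fog, gpu}: 2 true — at least one ✓
  (7) net=F ⇒ fog: vacuous ✓
  (8) {gpu, key, fog}: 2 true — at least one ✓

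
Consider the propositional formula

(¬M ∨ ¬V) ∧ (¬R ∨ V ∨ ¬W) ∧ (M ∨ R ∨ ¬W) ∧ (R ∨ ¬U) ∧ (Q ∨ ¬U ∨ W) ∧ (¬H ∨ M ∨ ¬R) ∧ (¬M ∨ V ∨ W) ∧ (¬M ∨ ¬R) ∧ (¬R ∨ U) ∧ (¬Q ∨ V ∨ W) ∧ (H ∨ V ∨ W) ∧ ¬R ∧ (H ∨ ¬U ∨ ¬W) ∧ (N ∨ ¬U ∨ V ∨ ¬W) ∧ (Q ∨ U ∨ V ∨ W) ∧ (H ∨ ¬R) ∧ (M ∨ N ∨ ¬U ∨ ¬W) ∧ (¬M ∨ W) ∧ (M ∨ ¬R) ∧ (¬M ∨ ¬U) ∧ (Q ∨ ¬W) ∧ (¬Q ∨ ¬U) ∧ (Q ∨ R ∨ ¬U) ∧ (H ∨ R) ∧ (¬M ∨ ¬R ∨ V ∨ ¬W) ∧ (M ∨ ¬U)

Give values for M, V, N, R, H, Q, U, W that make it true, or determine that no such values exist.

M: False, V: True, N: False, R: False, H: True, Q: False, U: False, W: False

Unit clause (¬R) forces R = False.
In (H ∨ R) only H is left, so H = True.
In (R ∨ ¬U) only ¬U is left, so U = False.
Set M = False.
  then (M ∨ R ∨ ¬W) forces W = False.
Try V = False:
  (¬Q ∨ V ∨ W) forces Q = False.
  clause (Q ∨ U ∨ V ∨ W) is falsified — backtrack.
So V = True.
Set N = False.
Set Q = False.
All clauses satisfied.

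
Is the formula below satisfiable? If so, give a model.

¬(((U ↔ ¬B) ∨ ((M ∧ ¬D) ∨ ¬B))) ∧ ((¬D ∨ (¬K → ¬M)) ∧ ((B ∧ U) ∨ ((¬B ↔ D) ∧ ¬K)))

K=T, B=T, D=T, M=T, U=T

  ¬(((U ↔ ¬B) ∨ ((M ∧ ¬D) ∨ ¬B))) = True
    (U ↔ ¬B) ∨ ((M ∧ ¬D) ∨ ¬B) = False
      U ↔ ¬B = False
        ¬B = False
      (M ∧ ¬D) ∨ ¬B = False
        M ∧ ¬D = False
          ¬D = False
        ¬B = False
  (¬D ∨ (¬K → ¬M)) ∧ ((B ∧ U) ∨ ((¬B ↔ D) ∧ ¬K)) = True
    ¬D ∨ (¬K → ¬M) = True
      ¬D = False
      ¬K → ¬M = True
        ¬K = False
        ¬M = False
    (B ∧ U) ∨ ((¬B ↔ D) ∧ ¬K) = True
      B ∧ U = True
      (¬B ↔ D) ∧ ¬K = False
        ¬B ↔ D = False
          ¬B = False
        ¬K = False
Both conjuncts True, so the formula holds.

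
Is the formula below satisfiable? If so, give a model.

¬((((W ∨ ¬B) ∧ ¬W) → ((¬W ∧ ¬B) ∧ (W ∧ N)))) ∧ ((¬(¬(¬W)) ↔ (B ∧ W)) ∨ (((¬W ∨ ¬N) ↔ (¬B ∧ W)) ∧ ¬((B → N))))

Case W = True: the conjunct ¬((((W ∨ ¬B) ∧ ¬W) → ((¬W ∧ ¬B) ∧ (W ∧ N)))) becomes ¬((False → False)) = False.
Case W = False: the conjunct (¬(¬(¬W)) ↔ (B ∧ W)) ∨ (((¬W ∨ ¬N) ↔ (¬B ∧ W)) ∧ ¬((B → N))) becomes (True ↔ False) ∨ (False ∧ ¬((B → N))) = False.
Both cases fail — unsatisfiable.

Unsatisfiable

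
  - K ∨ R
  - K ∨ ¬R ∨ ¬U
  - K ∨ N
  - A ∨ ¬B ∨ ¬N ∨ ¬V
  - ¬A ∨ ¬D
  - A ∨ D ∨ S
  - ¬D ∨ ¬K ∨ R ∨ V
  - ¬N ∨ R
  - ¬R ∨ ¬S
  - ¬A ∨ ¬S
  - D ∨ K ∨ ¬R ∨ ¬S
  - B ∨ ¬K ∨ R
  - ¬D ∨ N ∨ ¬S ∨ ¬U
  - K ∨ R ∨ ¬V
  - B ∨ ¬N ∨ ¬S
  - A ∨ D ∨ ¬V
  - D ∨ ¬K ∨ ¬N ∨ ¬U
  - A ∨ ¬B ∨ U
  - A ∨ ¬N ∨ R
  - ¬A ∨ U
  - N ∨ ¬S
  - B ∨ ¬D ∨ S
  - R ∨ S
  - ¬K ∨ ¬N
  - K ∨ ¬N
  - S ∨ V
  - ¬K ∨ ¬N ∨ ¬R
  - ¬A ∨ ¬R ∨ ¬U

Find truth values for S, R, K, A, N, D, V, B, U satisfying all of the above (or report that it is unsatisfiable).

S = False; R = True; K = True; A = False; N = False; D = True; V = True; B = True; U = True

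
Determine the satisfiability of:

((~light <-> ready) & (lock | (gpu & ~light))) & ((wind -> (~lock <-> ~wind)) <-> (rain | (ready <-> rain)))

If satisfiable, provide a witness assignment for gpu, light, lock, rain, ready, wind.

gpu=T, light=F, lock=F, rain=T, ready=T, wind=F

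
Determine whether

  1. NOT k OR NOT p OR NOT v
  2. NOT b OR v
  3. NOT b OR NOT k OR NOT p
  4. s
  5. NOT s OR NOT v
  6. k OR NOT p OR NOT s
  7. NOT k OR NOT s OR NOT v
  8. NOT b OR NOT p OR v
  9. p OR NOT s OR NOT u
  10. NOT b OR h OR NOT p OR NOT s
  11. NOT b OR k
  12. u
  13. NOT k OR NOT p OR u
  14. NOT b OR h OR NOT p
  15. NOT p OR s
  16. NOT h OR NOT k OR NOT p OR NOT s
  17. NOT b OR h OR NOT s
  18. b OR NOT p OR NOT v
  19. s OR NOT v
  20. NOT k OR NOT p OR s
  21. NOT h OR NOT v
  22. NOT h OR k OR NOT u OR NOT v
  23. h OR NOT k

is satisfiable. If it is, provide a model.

Case u = True:
  (s) forces s = True.
  (NOT s OR NOT v) forces v = False.
  (NOT b OR v) forces b = False.
  (p OR NOT s OR NOT u) forces p = True.
  (k OR NOT p OR NOT s) forces k = True.
  (NOT h OR NOT k OR NOT p OR NOT s) forces h = False.
  Clause (h OR NOT k) is falsified — contradiction.
Case u = False:
  Clause (u) is falsified — contradiction.
Both cases fail, so the formula is unsatisfiable.

No satisfying assignment exists.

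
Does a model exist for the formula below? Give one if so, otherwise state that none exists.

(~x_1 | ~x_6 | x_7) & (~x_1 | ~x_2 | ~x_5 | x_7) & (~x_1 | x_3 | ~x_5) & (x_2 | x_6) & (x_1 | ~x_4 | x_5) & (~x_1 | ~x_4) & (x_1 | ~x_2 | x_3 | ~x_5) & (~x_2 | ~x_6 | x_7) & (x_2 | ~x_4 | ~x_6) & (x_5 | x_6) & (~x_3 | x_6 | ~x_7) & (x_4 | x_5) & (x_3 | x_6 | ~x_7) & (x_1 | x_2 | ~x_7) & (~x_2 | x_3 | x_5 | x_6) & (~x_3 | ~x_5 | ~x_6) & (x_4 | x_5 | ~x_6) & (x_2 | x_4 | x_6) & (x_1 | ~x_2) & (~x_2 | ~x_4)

Set x_1 = False.
  then (x_1 | ~x_2) forces x_2 = False.
  then (x_2 | x_6) forces x_6 = True.
  then (x_2 | ~x_4 | ~x_6) forces x_4 = False.
  then (x_4 | x_5) forces x_5 = True.
  then (x_1 | x_2 | ~x_7) forces x_7 = False.
  then (~x_3 | ~x_5 | ~x_6) forces x_3 = False.
All clauses satisfied.

x_1 = False; x_2 = False; x_3 = False; x_4 = False; x_5 = True; x_6 = True; x_7 = False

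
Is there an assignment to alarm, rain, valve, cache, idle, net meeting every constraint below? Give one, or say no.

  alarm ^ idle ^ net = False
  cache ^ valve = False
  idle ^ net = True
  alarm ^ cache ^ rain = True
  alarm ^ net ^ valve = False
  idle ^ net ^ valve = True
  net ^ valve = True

alarm = True; rain = False; valve = False; cache = False; idle = False; net = True

alarm ^ idle ^ net = T ^ F ^ T = False ✓
cache ^ valve = F ^ F = False ✓
idle ^ net = F ^ T = True ✓
alarm ^ cache ^ rain = T ^ F ^ F = True ✓
alarm ^ net ^ valve = T ^ T ^ F = False ✓
idle ^ net ^ valve = F ^ T ^ F = True ✓
net ^ valve = T ^ F = True ✓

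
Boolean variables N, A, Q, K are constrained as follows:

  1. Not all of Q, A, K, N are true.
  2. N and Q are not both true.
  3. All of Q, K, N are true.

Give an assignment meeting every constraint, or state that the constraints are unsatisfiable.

Case N = True:
  (2) with N=T forces Q = False.
  Constraint (3) is violated (Q=F) — contradiction.
Case N = False:
  Constraint (3) is violated (N=F) — contradiction.
Both cases fail — unsatisfiable.

Unsatisfiable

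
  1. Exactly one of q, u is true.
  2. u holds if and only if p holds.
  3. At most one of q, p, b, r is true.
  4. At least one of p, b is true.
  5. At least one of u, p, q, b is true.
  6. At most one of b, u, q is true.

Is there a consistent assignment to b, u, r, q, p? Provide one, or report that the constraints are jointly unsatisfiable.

b = False; u = True; r = False; q = False; p = True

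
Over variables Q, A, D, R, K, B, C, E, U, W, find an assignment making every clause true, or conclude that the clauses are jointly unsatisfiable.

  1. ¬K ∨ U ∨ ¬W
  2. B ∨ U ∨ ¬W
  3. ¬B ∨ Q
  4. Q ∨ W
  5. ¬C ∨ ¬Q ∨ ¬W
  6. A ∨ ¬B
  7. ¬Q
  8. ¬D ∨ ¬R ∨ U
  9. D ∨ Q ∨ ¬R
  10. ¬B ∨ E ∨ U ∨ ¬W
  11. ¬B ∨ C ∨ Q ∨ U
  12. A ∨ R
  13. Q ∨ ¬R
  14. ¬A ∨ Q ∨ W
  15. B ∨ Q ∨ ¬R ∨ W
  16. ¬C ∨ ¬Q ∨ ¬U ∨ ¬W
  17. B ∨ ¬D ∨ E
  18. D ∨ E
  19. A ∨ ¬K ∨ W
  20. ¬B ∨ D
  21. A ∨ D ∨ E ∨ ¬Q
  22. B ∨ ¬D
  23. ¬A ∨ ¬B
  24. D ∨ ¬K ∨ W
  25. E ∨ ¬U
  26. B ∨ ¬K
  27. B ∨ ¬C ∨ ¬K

Unit clause (¬Q) forces Q = False.
In (Q ∨ ¬R) only ¬R is left, so R = False.
In (¬B ∨ Q) only ¬B is left, so B = False.
In (Q ∨ W) only W is left, so W = True.
In (A ∨ R) only A is left, so A = True.
In (B ∨ ¬D) only ¬D is left, so D = False.
In (B ∨ ¬K) only ¬K is left, so K = False.
In (B ∨ U ∨ ¬W) only U is left, so U = True.
In (D ∨ E) only E is left, so E = True.
Set C = True.
All clauses satisfied.

Q=F, A=T, D=F, R=F, K=F, B=F, C=T, E=T, U=T, W=T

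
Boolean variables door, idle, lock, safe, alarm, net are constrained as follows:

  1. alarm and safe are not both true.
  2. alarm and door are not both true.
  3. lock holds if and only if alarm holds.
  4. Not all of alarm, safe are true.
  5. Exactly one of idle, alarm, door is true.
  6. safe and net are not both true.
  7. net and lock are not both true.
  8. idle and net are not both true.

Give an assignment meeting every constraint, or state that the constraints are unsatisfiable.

door=T; idle=F; lock=F; safe=F; alarm=F; net=T

  (1) alarm=F, safe=F — not both ✓
  (2) alarm=F, door=T — not both ✓
  (3) lock=F, alarm=F — same ✓
  (4) {alarm, safe}: 0/2 true — not all ✓
  (5) {idle, alarm, door}: 1 true — exactly one ✓
  (6) safe=F, net=T — not both ✓
  (7) net=T, lock=F — not both ✓
  (8) idle=F, net=T — not both ✓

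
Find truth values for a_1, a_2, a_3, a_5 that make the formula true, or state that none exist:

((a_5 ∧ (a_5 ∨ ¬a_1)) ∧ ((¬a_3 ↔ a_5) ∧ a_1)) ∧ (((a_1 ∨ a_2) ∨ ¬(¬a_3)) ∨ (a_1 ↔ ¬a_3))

a_1: True, a_2: True, a_3: False, a_5: True

  (a_5 ∧ (a_5 ∨ ¬a_1)) ∧ ((¬a_3 ↔ a_5) ∧ a_1) = True
    a_5 ∧ (a_5 ∨ ¬a_1) = True
      a_5 ∨ ¬a_1 = True
        ¬a_1 = False
    (¬a_3 ↔ a_5) ∧ a_1 = True
      ¬a_3 ↔ a_5 = True
        ¬a_3 = True
  ((a_1 ∨ a_2) ∨ ¬(¬a_3)) ∨ (a_1 ↔ ¬a_3) = True
    (a_1 ∨ a_2) ∨ ¬(¬a_3) = True
      a_1 ∨ a_2 = True
      ¬(¬a_3) = False
        ¬a_3 = True
    a_1 ↔ ¬a_3 = True
      ¬a_3 = True
Both conjuncts True, so the formula holds.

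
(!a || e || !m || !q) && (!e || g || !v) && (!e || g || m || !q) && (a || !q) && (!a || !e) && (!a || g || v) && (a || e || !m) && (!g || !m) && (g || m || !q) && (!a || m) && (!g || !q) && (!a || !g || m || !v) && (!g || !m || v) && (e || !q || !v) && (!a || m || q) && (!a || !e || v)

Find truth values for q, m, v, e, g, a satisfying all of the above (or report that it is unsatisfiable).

Try q = True:
  (a || !q) forces a = True.
  (!a || !e) forces e = False.
  (!a || e || !m || !q) forces m = False.
  clause (!a || m) is falsified — backtrack.
So q = False.
Set m = False.
  then (!a || m) forces a = False.
Set v = True.
Set e = False.
Set g = True.
All clauses satisfied.

q: False; m: False; v: True; e: False; g: True; a: False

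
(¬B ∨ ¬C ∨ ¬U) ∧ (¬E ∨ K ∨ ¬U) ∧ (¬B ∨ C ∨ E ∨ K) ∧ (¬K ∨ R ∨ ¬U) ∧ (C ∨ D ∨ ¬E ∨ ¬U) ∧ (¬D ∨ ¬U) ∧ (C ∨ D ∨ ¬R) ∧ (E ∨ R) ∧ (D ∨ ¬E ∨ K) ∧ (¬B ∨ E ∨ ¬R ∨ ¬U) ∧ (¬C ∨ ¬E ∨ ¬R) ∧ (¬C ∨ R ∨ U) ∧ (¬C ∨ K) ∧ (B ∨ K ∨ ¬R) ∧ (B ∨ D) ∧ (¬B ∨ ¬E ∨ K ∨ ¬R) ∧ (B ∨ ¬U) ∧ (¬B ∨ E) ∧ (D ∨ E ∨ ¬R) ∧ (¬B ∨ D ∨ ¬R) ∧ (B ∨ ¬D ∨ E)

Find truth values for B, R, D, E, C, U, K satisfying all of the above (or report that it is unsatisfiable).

B = False; R = True; D = True; E = True; C = False; U = False; K = True

Set B = False.
  then (B ∨ D) forces D = True.
  then (B ∨ ¬U) forces U = False.
  then (B ∨ ¬D ∨ E) forces E = True.
Set R = True.
  then (¬C ∨ ¬E ∨ ¬R) forces C = False.
  then (B ∨ K ∨ ¬R) forces K = True.
All clauses satisfied.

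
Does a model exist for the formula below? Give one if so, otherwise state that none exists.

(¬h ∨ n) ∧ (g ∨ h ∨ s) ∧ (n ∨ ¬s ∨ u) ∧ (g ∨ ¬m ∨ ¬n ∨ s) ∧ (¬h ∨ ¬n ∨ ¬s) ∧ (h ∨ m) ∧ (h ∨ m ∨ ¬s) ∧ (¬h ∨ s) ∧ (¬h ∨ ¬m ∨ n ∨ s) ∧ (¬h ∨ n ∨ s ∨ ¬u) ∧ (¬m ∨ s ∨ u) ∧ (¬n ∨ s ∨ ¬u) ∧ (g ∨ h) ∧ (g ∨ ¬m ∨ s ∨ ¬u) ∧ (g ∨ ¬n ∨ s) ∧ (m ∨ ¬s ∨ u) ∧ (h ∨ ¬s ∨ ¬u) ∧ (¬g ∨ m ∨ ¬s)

h: False, u: False, n: True, m: True, s: True, g: True

Set h = False.
  then (h ∨ m) forces m = True.
  then (g ∨ h) forces g = True.
Set u = False.
  then (¬m ∨ s ∨ u) forces s = True.
  then (n ∨ ¬s ∨ u) forces n = True.
All clauses satisfied.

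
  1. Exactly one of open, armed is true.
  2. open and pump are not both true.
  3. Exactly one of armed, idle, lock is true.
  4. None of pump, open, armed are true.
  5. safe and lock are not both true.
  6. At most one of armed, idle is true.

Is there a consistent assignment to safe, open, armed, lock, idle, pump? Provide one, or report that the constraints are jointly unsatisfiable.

No satisfying assignment exists.

Case open = True:
  Constraint (4) is violated (open=T) — contradiction.
Case open = False:
  (1) with open=F forces armed = True.
  Constraint (4) is violated (armed=T) — contradiction.
Both cases fail — unsatisfiable.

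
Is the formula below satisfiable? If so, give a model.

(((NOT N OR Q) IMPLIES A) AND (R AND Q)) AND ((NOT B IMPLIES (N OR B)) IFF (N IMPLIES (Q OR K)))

N=T, K=T, R=T, B=T, A=T, Q=T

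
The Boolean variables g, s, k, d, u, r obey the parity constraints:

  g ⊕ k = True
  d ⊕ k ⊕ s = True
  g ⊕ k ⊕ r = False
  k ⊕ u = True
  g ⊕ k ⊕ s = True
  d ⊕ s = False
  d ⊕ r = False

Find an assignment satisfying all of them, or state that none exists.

Adding constraints 3, 5, 6, 7 mod 2: every variable appears an even number of times on the left, so the left side is 0.
But the right sides sum to 1 (mod 2). 0 ≠ 1 — the system is inconsistent.

UNSATISFIABLE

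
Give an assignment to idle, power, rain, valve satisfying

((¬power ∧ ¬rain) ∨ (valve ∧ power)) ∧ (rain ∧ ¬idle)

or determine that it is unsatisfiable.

idle: False; power: True; rain: True; valve: True

  (¬power ∧ ¬rain) ∨ (valve ∧ power) = True
    ¬power ∧ ¬rain = False
      ¬power = False
      ¬rain = False
    valve ∧ power = True
  rain ∧ ¬idle = True
    ¬idle = True
Both conjuncts True, so the formula holds.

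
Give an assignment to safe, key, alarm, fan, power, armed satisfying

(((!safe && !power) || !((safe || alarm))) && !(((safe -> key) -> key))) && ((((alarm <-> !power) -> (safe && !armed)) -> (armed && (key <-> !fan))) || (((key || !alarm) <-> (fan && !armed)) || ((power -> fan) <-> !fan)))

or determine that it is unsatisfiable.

safe = False, key = False, alarm = False, fan = False, power = False, armed = False

  ((!safe && !power) || !((safe || alarm))) && !(((safe -> key) -> key)) = True
    (!safe && !power) || !((safe || alarm)) = True
      !safe && !power = True
        !safe = True
        !power = True
      !((safe || alarm)) = True
        safe || alarm = False
    !(((safe -> key) -> key)) = True
      (safe -> key) -> key = False
        safe -> key = True
  (((alarm <-> !power) -> (safe && !armed)) -> (armed && (key <-> !fan))) || (((key || !alarm) <-> (fan && !armed)) || ((power -> fan) <-> !fan)) = True
    ((alarm <-> !power) -> (safe && !armed)) -> (armed && (key <-> !fan)) = False
      (alarm <-> !power) -> (safe && !armed) = True
        alarm <-> !power = False
          !power = True
        safe && !armed = False
          !armed = True
      armed && (key <-> !fan) = False
        key <-> !fan = False
          !fan = True
    ((key || !alarm) <-> (fan && !armed)) || ((power -> fan) <-> !fan) = True
      (key || !alarm) <-> (fan && !armed) = False
        key || !alarm = True
          !alarm = True
        fan && !armed = False
          !armed = True
      (power -> fan) <-> !fan = True
        power -> fan = True
        !fan = True
Both conjuncts True, so the formula holds.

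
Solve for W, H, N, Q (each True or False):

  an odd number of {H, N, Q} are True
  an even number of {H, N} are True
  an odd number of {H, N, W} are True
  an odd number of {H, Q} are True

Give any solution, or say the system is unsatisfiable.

W = True, H = False, N = False, Q = True

{H, N, Q}: 1 true → odd ✓
{H, N}: 0 true → even ✓
{H, N, W}: 1 true → odd ✓
{H, Q}: 1 true → odd ✓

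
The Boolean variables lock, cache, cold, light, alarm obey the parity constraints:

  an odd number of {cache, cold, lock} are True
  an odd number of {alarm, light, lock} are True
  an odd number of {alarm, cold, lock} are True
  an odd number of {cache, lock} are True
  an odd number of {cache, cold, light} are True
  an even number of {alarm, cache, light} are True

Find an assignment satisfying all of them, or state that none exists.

lock = False; cache = True; cold = False; light = False; alarm = True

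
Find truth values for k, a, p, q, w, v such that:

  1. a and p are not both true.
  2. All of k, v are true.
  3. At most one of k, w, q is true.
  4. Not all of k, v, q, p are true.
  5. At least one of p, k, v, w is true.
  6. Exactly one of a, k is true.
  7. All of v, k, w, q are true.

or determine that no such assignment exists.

UNSATISFIABLE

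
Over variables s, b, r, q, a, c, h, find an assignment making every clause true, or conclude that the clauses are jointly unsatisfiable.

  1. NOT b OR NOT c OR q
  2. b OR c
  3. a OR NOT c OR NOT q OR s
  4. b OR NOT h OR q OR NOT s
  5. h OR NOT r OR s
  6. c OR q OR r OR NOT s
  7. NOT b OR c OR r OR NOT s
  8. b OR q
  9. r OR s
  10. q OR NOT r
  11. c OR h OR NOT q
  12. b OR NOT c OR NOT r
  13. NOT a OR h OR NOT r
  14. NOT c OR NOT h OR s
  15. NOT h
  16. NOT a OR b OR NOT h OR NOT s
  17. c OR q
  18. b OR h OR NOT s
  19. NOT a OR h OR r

s = True; b = True; r = True; q = True; a = False; c = True; h = False

Unit clause (NOT h) forces h = False.
Try s = False:
  (h OR NOT r OR s) forces r = False.
  clause (r OR s) is falsified — backtrack.
So s = True.
  then (b OR h OR NOT s) forces b = True.
Set r = True.
  then (q OR NOT r) forces q = True.
  then (c OR h OR NOT q) forces c = True.
  then (NOT a OR h OR NOT r) forces a = False.
All clauses satisfied.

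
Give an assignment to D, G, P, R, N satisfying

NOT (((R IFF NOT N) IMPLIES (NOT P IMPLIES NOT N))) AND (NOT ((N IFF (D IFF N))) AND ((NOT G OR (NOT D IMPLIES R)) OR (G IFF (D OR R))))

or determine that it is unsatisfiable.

D: False; G: False; P: False; R: False; N: True

  NOT (((R IFF NOT N) IMPLIES (NOT P IMPLIES NOT N))) = True
    (R IFF NOT N) IMPLIES (NOT P IMPLIES NOT N) = False
      R IFF NOT N = True
        NOT N = False
      NOT P IMPLIES NOT N = False
        NOT P = True
        NOT N = False
  NOT ((N IFF (D IFF N))) AND ((NOT G OR (NOT D IMPLIES R)) OR (G IFF (D OR R))) = True
    NOT ((N IFF (D IFF N))) = True
      N IFF (D IFF N) = False
        D IFF N = False
    (NOT G OR (NOT D IMPLIES R)) OR (G IFF (D OR R)) = True
      NOT G OR (NOT D IMPLIES R) = True
        NOT G = True
        NOT D IMPLIES R = False
          NOT D = True
      G IFF (D OR R) = True
        D OR R = False
Both conjuncts True, so the formula holds.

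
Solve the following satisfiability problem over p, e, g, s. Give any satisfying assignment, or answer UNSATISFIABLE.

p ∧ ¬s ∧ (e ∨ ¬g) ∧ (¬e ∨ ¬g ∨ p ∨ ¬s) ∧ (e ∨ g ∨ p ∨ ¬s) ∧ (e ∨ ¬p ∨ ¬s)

Unit clause (p) forces p = True.
Unit clause (¬s) forces s = False.
Set e = True.
Set g = False.
Check each clause:
  (p): p holds.
  (¬s): ¬s holds.
  (e ∨ ¬g): e holds.
  (¬e ∨ ¬g ∨ p ∨ ¬s): ¬g holds.
  (e ∨ g ∨ p ∨ ¬s): e holds.
  (e ∨ ¬p ∨ ¬s): e holds.
All clauses satisfied.

p=T; e=T; g=F; s=F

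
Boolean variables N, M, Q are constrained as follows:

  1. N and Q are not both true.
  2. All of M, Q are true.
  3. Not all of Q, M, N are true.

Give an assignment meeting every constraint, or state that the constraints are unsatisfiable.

N=F; M=T; Q=T

  (1) N=F, Q=T — not both ✓
  (2) {M, Q}: all 2 true ✓
  (3) {Q, M, N}: 2/3 true — not all ✓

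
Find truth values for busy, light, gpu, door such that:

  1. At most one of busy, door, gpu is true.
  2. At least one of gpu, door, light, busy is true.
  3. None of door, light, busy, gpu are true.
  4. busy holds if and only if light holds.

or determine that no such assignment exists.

Case light = True:
  Constraint (3) is violated (light=T) — contradiction.
Case light = False:
  (3) forces door = False.
  (3) forces busy = False.
  (2) with door=F, light=F, busy=F forces gpu = True.
  Constraint (3) is violated (gpu=T) — contradiction.
Both cases fail — unsatisfiable.

UNSATISFIABLE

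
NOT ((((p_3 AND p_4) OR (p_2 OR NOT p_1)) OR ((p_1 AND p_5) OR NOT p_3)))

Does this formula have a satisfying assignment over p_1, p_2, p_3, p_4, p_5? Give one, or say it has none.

p_1: True, p_2: False, p_3: True, p_4: False, p_5: False

  NOT ((((p_3 AND p_4) OR (p_2 OR NOT p_1)) OR ((p_1 AND p_5) OR NOT p_3))) = True
    ((p_3 AND p_4) OR (p_2 OR NOT p_1)) OR ((p_1 AND p_5) OR NOT p_3) = False
      (p_3 AND p_4) OR (p_2 OR NOT p_1) = False
        p_3 AND p_4 = False
        p_2 OR NOT p_1 = False
          NOT p_1 = False
      (p_1 AND p_5) OR NOT p_3 = False
        p_1 AND p_5 = False
        NOT p_3 = False
The formula evaluates to True.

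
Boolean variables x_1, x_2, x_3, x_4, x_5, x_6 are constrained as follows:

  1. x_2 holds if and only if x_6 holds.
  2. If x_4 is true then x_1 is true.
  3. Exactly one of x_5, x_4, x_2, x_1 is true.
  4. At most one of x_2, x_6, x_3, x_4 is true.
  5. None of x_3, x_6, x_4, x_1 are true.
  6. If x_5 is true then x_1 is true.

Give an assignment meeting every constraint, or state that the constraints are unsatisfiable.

Case x_3 = True:
  Constraint (5) is violated (x_3=T) — contradiction.
Case x_3 = False:
  (5) forces x_6 = False.
  (1) with x_6=F forces x_2 = False.
  (5) forces x_4 = False.
  (5) forces x_1 = False.
  (3) with x_4=F, x_2=F, x_1=F forces x_5 = True.
  Constraint (6) is violated (x_5=T, x_1=F) — contradiction.
Both cases fail — unsatisfiable.

Unsatisfiable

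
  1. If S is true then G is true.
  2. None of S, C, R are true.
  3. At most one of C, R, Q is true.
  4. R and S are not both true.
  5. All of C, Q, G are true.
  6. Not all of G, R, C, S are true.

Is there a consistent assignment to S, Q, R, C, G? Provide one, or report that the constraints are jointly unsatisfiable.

Case C = True:
  Constraint (2) is violated (C=T) — contradiction.
Case C = False:
  Constraint (5) is violated (C=F) — contradiction.
Both cases fail — unsatisfiable.

Unsatisfiable — no assignment works.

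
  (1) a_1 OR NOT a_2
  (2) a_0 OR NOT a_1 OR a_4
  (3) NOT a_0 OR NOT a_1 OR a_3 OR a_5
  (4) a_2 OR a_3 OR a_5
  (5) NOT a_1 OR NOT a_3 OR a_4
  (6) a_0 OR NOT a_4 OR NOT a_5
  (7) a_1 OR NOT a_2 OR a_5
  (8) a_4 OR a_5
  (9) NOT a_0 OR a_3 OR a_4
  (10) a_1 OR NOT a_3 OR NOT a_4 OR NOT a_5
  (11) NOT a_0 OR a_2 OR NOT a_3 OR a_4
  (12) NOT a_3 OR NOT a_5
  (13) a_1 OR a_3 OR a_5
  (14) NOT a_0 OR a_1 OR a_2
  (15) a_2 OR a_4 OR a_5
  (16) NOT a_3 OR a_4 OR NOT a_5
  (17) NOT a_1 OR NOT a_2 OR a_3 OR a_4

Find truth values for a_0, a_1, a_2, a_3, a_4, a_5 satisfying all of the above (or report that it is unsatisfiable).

a_0 = True; a_1 = True; a_2 = False; a_3 = False; a_4 = True; a_5 = True

Set a_0 = True.
Try a_1 = False:
  (a_1 OR NOT a_2) forces a_2 = False.
  clause (NOT a_0 OR a_1 OR a_2) is falsified — backtrack.
So a_1 = True.
Set a_2 = False.
Set a_3 = False.
  then (NOT a_0 OR NOT a_1 OR a_3 OR a_5) forces a_5 = True.
  then (NOT a_0 OR a_3 OR a_4) forces a_4 = True.
All clauses satisfied.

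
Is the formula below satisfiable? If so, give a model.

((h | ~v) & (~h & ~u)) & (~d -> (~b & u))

u: False; v: False; h: False; d: True; b: True

  (h | ~v) & (~h & ~u) = True
    h | ~v = True
      ~v = True
    ~h & ~u = True
      ~h = True
      ~u = True
  ~d -> (~b & u) = True
    ~d = False
    ~b & u = False
      ~b = False
Both conjuncts True, so the formula holds.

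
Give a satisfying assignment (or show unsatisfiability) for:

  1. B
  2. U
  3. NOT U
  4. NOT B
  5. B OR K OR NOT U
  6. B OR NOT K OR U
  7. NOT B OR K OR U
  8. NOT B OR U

Case U = True:
  Clause (NOT U) is falsified — contradiction.
Case U = False:
  Clause (U) is falsified — contradiction.
Both cases fail, so the formula is unsatisfiable.

Unsatisfiable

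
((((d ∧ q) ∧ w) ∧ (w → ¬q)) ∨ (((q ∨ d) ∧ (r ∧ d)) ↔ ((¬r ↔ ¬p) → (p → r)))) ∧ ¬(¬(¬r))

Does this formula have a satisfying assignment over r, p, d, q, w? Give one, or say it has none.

No satisfying assignment exists.

Case r = True: the conjunct ¬(¬(¬r)) becomes ¬(¬False) = False.
Case r = False: the formula simplifies to (((d ∧ q) ∧ w) ∧ (w → ¬q)) ∨ ¬((¬p → ¬p)).
  q = True: simplifies to ((d ∧ w) ∧ ¬w) ∨ ¬((¬p → ¬p)).
    p = True: simplifies to (d ∧ w) ∧ ¬w.
      w = True: the conjunct ¬w is False.
      w = False: the conjunct w is False.
    p = False: simplifies to (d ∧ w) ∧ ¬w.
      w = True: the conjunct ¬w is False.
      w = False: the conjunct w is False.
  q = False: simplifies to ¬((¬p → ¬p)).
    p = True: this becomes ¬((False → False)) = False.
    p = False: this becomes ¬((True → True)) = False.
Both cases fail — unsatisfiable.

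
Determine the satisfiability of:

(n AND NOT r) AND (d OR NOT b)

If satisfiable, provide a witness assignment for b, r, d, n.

b = True, r = False, d = True, n = True

  n AND NOT r = True
    NOT r = True
  d OR NOT b = True
    NOT b = False
Both conjuncts True, so the formula holds.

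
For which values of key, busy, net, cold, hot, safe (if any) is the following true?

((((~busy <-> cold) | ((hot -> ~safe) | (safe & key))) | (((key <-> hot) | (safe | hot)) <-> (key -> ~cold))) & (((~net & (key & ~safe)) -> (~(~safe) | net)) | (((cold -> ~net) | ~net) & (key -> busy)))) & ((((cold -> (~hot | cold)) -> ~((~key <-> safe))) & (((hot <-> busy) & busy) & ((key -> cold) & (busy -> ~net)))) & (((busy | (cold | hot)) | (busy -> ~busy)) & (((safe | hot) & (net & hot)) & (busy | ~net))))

No satisfying assignment exists.

Case net = True: the formula simplifies to (((~busy <-> cold) | ((hot -> ~safe) | (safe & key))) | (((key <-> hot) | (safe | hot)) <-> (key -> ~cold))) & ((((cold -> (~hot | cold)) -> ~((~key <-> safe))) & (((hot <-> busy) & busy) & ((key -> cold) & ~busy))) & (((busy | (cold | hot)) | (busy -> ~busy)) & (((safe | hot) & hot) & busy))).
  busy = True: the conjunct ~busy is False.
  busy = False: the conjunct busy is False.
Case net = False: the conjunct net is False.
Both cases fail — unsatisfiable.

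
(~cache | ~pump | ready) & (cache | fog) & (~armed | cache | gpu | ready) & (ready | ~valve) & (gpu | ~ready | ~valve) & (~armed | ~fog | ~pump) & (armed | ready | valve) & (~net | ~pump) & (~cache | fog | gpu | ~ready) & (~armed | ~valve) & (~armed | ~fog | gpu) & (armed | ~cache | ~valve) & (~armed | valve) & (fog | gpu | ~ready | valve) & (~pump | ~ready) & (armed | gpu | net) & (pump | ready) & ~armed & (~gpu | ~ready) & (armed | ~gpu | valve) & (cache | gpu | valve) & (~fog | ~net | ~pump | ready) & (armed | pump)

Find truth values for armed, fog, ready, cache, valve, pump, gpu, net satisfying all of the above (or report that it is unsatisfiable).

UNSATISFIABLE

Case ready = True:
  (~pump | ~ready) forces pump = False.
  (~armed) forces armed = False.
  Clause (armed | pump) is falsified — contradiction.
Case ready = False:
  (ready | ~valve) forces valve = False.
  (armed | ready | valve) forces armed = True.
  Clause (~armed | valve) is falsified — contradiction.
Both cases fail, so the formula is unsatisfiable.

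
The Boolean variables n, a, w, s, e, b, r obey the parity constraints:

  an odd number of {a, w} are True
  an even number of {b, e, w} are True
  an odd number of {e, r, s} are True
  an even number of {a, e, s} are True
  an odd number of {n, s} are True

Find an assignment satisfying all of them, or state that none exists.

n = False, a = True, w = False, s = True, e = False, b = False, r = False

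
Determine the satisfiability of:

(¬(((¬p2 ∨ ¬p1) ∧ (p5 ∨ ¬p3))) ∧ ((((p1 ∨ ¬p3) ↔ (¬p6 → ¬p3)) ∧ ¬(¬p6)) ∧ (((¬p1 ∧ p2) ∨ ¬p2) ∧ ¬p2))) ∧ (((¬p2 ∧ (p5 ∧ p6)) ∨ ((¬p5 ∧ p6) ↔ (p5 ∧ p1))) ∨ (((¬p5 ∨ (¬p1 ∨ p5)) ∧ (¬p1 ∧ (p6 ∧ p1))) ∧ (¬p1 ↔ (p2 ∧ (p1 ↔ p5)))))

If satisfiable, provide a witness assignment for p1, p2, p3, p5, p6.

Unsatisfiable — no assignment works.

Case p2 = True: the conjunct ¬p2 is False.
Case p2 = False: the formula simplifies to (¬((p5 ∨ ¬p3)) ∧ (((p1 ∨ ¬p3) ↔ (¬p6 → ¬p3)) ∧ ¬(¬p6))) ∧ (((p5 ∧ p6) ∨ ((¬p5 ∧ p6) ↔ (p5 ∧ p1))) ∨ (((¬p5 ∨ (¬p1 ∨ p5)) ∧ (¬p1 ∧ (p6 ∧ p1))) ∧ p1)).
  p5 = True: the conjunct ¬((p5 ∨ ¬p3)) becomes ¬((True ∨ ¬p3)) = False.
  p5 = False: simplifies to (¬(¬p3) ∧ (((p1 ∨ ¬p3) ↔ (¬p6 → ¬p3)) ∧ ¬(¬p6))) ∧ (¬p6 ∨ ((¬p1 ∧ (p6 ∧ p1)) ∧ p1)).
    p6 = True: simplifies to (¬(¬p3) ∧ (p1 ∨ ¬p3)) ∧ ((¬p1 ∧ p1) ∧ p1).
      p1 = True: the conjunct ¬p1 is False.
      p1 = False: the conjunct p1 is False.
    p6 = False: the conjunct ¬(¬p6) becomes ¬(¬False) = False.
Both cases fail — unsatisfiable.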